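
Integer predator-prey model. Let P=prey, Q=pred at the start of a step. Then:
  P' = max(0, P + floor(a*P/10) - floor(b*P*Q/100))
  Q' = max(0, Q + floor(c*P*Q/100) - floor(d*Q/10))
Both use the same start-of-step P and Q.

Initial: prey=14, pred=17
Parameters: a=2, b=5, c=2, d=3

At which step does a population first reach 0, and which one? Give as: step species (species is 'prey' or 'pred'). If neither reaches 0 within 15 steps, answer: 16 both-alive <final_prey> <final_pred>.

Step 1: prey: 14+2-11=5; pred: 17+4-5=16
Step 2: prey: 5+1-4=2; pred: 16+1-4=13
Step 3: prey: 2+0-1=1; pred: 13+0-3=10
Step 4: prey: 1+0-0=1; pred: 10+0-3=7
Step 5: prey: 1+0-0=1; pred: 7+0-2=5
Step 6: prey: 1+0-0=1; pred: 5+0-1=4
Step 7: prey: 1+0-0=1; pred: 4+0-1=3
Step 8: prey: 1+0-0=1; pred: 3+0-0=3
Steps 9-15: state stable at prey=1, pred=3 (no change)
No extinction within 15 steps

Answer: 16 both-alive 1 3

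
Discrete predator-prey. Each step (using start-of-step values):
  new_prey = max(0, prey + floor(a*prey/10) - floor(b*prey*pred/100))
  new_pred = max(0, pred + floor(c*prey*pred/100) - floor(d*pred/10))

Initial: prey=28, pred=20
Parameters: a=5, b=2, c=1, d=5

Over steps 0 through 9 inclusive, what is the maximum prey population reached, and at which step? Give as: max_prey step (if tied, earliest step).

Answer: 143 8

Derivation:
Step 1: prey: 28+14-11=31; pred: 20+5-10=15
Step 2: prey: 31+15-9=37; pred: 15+4-7=12
Step 3: prey: 37+18-8=47; pred: 12+4-6=10
Step 4: prey: 47+23-9=61; pred: 10+4-5=9
Step 5: prey: 61+30-10=81; pred: 9+5-4=10
Step 6: prey: 81+40-16=105; pred: 10+8-5=13
Step 7: prey: 105+52-27=130; pred: 13+13-6=20
Step 8: prey: 130+65-52=143; pred: 20+26-10=36
Step 9: prey: 143+71-102=112; pred: 36+51-18=69
Max prey = 143 at step 8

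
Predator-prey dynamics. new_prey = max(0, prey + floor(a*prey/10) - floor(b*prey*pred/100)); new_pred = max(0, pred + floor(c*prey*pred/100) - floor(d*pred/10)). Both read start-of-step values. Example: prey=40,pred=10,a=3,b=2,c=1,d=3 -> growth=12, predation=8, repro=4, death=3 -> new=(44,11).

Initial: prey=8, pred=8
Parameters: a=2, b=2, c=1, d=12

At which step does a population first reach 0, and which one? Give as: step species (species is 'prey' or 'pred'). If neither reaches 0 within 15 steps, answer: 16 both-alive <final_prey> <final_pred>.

Answer: 1 pred

Derivation:
Step 1: prey: 8+1-1=8; pred: 8+0-9=0
First extinction: pred at step 1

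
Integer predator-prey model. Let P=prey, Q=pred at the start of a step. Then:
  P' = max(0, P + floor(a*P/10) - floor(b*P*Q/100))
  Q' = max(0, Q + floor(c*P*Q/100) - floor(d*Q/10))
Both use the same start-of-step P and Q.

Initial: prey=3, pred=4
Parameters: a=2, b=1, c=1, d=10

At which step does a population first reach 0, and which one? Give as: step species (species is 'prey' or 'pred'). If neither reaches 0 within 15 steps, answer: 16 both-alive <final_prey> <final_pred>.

Step 1: prey: 3+0-0=3; pred: 4+0-4=0
First extinction: pred at step 1

Answer: 1 pred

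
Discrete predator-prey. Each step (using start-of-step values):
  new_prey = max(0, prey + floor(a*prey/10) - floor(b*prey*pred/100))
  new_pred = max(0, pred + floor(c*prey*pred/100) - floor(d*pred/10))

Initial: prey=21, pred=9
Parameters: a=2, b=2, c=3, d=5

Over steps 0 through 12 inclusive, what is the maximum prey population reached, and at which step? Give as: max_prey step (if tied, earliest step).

Answer: 22 1

Derivation:
Step 1: prey: 21+4-3=22; pred: 9+5-4=10
Step 2: prey: 22+4-4=22; pred: 10+6-5=11
Step 3: prey: 22+4-4=22; pred: 11+7-5=13
Step 4: prey: 22+4-5=21; pred: 13+8-6=15
Step 5: prey: 21+4-6=19; pred: 15+9-7=17
Step 6: prey: 19+3-6=16; pred: 17+9-8=18
Step 7: prey: 16+3-5=14; pred: 18+8-9=17
Step 8: prey: 14+2-4=12; pred: 17+7-8=16
Step 9: prey: 12+2-3=11; pred: 16+5-8=13
Step 10: prey: 11+2-2=11; pred: 13+4-6=11
Step 11: prey: 11+2-2=11; pred: 11+3-5=9
Step 12: prey: 11+2-1=12; pred: 9+2-4=7
Max prey = 22 at step 1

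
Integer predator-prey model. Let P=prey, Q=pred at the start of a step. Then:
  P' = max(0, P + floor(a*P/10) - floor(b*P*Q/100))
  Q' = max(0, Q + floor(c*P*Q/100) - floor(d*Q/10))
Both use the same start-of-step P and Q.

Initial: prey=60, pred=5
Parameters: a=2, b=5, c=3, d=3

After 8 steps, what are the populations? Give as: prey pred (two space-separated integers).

Step 1: prey: 60+12-15=57; pred: 5+9-1=13
Step 2: prey: 57+11-37=31; pred: 13+22-3=32
Step 3: prey: 31+6-49=0; pred: 32+29-9=52
Step 4: prey: 0+0-0=0; pred: 52+0-15=37
Step 5: prey: 0+0-0=0; pred: 37+0-11=26
Step 6: prey: 0+0-0=0; pred: 26+0-7=19
Step 7: prey: 0+0-0=0; pred: 19+0-5=14
Step 8: prey: 0+0-0=0; pred: 14+0-4=10

Answer: 0 10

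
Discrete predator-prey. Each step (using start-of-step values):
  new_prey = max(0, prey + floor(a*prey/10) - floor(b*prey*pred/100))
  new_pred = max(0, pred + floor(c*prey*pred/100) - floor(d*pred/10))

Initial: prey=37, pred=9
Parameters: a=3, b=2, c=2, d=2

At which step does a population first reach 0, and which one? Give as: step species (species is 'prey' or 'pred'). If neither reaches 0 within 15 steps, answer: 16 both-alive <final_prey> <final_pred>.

Step 1: prey: 37+11-6=42; pred: 9+6-1=14
Step 2: prey: 42+12-11=43; pred: 14+11-2=23
Step 3: prey: 43+12-19=36; pred: 23+19-4=38
Step 4: prey: 36+10-27=19; pred: 38+27-7=58
Step 5: prey: 19+5-22=2; pred: 58+22-11=69
Step 6: prey: 2+0-2=0; pred: 69+2-13=58
First extinction: prey at step 6

Answer: 6 prey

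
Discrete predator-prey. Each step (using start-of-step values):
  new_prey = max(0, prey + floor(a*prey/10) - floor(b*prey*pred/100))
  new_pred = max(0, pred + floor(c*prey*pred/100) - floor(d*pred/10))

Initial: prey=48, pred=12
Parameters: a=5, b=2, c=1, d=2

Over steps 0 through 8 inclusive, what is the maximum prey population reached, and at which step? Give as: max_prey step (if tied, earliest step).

Answer: 79 3

Derivation:
Step 1: prey: 48+24-11=61; pred: 12+5-2=15
Step 2: prey: 61+30-18=73; pred: 15+9-3=21
Step 3: prey: 73+36-30=79; pred: 21+15-4=32
Step 4: prey: 79+39-50=68; pred: 32+25-6=51
Step 5: prey: 68+34-69=33; pred: 51+34-10=75
Step 6: prey: 33+16-49=0; pred: 75+24-15=84
Step 7: prey: 0+0-0=0; pred: 84+0-16=68
Step 8: prey: 0+0-0=0; pred: 68+0-13=55
Max prey = 79 at step 3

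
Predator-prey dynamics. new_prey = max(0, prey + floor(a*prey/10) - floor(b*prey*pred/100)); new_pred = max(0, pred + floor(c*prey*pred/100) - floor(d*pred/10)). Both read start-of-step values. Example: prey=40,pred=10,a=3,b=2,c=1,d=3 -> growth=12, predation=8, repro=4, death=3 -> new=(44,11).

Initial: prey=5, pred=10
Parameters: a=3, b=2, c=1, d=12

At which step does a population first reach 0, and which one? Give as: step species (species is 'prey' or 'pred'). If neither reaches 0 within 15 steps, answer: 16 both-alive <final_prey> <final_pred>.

Answer: 1 pred

Derivation:
Step 1: prey: 5+1-1=5; pred: 10+0-12=0
First extinction: pred at step 1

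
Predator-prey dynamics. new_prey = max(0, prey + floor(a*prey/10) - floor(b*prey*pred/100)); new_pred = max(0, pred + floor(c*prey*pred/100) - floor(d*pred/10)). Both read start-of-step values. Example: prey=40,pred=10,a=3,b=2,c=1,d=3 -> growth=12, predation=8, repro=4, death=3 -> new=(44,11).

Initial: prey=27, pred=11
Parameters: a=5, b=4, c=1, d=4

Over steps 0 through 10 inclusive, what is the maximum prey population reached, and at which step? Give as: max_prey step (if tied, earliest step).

Answer: 82 8

Derivation:
Step 1: prey: 27+13-11=29; pred: 11+2-4=9
Step 2: prey: 29+14-10=33; pred: 9+2-3=8
Step 3: prey: 33+16-10=39; pred: 8+2-3=7
Step 4: prey: 39+19-10=48; pred: 7+2-2=7
Step 5: prey: 48+24-13=59; pred: 7+3-2=8
Step 6: prey: 59+29-18=70; pred: 8+4-3=9
Step 7: prey: 70+35-25=80; pred: 9+6-3=12
Step 8: prey: 80+40-38=82; pred: 12+9-4=17
Step 9: prey: 82+41-55=68; pred: 17+13-6=24
Step 10: prey: 68+34-65=37; pred: 24+16-9=31
Max prey = 82 at step 8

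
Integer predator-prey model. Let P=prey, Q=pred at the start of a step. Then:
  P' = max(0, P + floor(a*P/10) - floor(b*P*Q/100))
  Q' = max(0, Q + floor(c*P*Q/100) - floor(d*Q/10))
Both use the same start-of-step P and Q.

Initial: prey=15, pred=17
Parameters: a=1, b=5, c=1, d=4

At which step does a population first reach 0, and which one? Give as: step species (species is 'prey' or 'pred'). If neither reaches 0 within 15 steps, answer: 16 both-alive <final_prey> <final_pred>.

Answer: 16 both-alive 2 2

Derivation:
Step 1: prey: 15+1-12=4; pred: 17+2-6=13
Step 2: prey: 4+0-2=2; pred: 13+0-5=8
Step 3: prey: 2+0-0=2; pred: 8+0-3=5
Step 4: prey: 2+0-0=2; pred: 5+0-2=3
Step 5: prey: 2+0-0=2; pred: 3+0-1=2
Step 6: prey: 2+0-0=2; pred: 2+0-0=2
Steps 7-15: state stable at prey=2, pred=2 (no change)
No extinction within 15 steps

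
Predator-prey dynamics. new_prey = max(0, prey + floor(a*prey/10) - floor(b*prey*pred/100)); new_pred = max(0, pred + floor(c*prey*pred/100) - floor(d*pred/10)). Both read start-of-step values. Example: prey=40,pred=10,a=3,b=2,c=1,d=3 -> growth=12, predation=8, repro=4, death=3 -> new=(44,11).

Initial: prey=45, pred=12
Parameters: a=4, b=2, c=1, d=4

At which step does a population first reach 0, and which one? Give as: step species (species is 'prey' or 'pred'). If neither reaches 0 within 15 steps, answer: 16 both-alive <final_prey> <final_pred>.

Answer: 16 both-alive 18 3

Derivation:
Step 1: prey: 45+18-10=53; pred: 12+5-4=13
Step 2: prey: 53+21-13=61; pred: 13+6-5=14
Step 3: prey: 61+24-17=68; pred: 14+8-5=17
Step 4: prey: 68+27-23=72; pred: 17+11-6=22
Step 5: prey: 72+28-31=69; pred: 22+15-8=29
Step 6: prey: 69+27-40=56; pred: 29+20-11=38
Step 7: prey: 56+22-42=36; pred: 38+21-15=44
Step 8: prey: 36+14-31=19; pred: 44+15-17=42
Step 9: prey: 19+7-15=11; pred: 42+7-16=33
Step 10: prey: 11+4-7=8; pred: 33+3-13=23
Step 11: prey: 8+3-3=8; pred: 23+1-9=15
Step 12: prey: 8+3-2=9; pred: 15+1-6=10
Step 13: prey: 9+3-1=11; pred: 10+0-4=6
Step 14: prey: 11+4-1=14; pred: 6+0-2=4
Step 15: prey: 14+5-1=18; pred: 4+0-1=3
No extinction within 15 steps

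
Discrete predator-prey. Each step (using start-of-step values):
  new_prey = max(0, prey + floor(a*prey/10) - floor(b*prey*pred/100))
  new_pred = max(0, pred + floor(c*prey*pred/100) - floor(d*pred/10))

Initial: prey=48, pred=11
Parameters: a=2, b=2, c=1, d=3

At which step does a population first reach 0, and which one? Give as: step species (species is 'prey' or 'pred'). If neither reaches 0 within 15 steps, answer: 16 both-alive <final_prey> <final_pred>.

Answer: 16 both-alive 18 3

Derivation:
Step 1: prey: 48+9-10=47; pred: 11+5-3=13
Step 2: prey: 47+9-12=44; pred: 13+6-3=16
Step 3: prey: 44+8-14=38; pred: 16+7-4=19
Step 4: prey: 38+7-14=31; pred: 19+7-5=21
Step 5: prey: 31+6-13=24; pred: 21+6-6=21
Step 6: prey: 24+4-10=18; pred: 21+5-6=20
Step 7: prey: 18+3-7=14; pred: 20+3-6=17
Step 8: prey: 14+2-4=12; pred: 17+2-5=14
Step 9: prey: 12+2-3=11; pred: 14+1-4=11
Step 10: prey: 11+2-2=11; pred: 11+1-3=9
Step 11: prey: 11+2-1=12; pred: 9+0-2=7
Step 12: prey: 12+2-1=13; pred: 7+0-2=5
Step 13: prey: 13+2-1=14; pred: 5+0-1=4
Step 14: prey: 14+2-1=15; pred: 4+0-1=3
Step 15: prey: 15+3-0=18; pred: 3+0-0=3
No extinction within 15 steps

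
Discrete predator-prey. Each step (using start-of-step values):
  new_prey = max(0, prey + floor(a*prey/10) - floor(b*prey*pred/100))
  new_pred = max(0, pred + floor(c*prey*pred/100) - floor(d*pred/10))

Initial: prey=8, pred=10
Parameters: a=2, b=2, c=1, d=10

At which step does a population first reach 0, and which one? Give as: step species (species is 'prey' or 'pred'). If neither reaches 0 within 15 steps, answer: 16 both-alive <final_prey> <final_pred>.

Step 1: prey: 8+1-1=8; pred: 10+0-10=0
First extinction: pred at step 1

Answer: 1 pred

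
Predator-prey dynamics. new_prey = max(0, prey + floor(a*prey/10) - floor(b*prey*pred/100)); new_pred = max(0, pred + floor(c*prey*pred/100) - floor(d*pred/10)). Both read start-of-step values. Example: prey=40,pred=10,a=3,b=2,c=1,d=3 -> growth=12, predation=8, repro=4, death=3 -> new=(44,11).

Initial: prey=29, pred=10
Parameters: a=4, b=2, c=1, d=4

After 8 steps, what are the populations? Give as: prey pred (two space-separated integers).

Step 1: prey: 29+11-5=35; pred: 10+2-4=8
Step 2: prey: 35+14-5=44; pred: 8+2-3=7
Step 3: prey: 44+17-6=55; pred: 7+3-2=8
Step 4: prey: 55+22-8=69; pred: 8+4-3=9
Step 5: prey: 69+27-12=84; pred: 9+6-3=12
Step 6: prey: 84+33-20=97; pred: 12+10-4=18
Step 7: prey: 97+38-34=101; pred: 18+17-7=28
Step 8: prey: 101+40-56=85; pred: 28+28-11=45

Answer: 85 45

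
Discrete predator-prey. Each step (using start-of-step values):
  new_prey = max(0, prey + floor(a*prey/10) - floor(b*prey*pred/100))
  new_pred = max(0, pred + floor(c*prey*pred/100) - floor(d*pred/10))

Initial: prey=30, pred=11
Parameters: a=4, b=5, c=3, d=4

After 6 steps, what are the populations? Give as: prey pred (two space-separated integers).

Step 1: prey: 30+12-16=26; pred: 11+9-4=16
Step 2: prey: 26+10-20=16; pred: 16+12-6=22
Step 3: prey: 16+6-17=5; pred: 22+10-8=24
Step 4: prey: 5+2-6=1; pred: 24+3-9=18
Step 5: prey: 1+0-0=1; pred: 18+0-7=11
Step 6: prey: 1+0-0=1; pred: 11+0-4=7

Answer: 1 7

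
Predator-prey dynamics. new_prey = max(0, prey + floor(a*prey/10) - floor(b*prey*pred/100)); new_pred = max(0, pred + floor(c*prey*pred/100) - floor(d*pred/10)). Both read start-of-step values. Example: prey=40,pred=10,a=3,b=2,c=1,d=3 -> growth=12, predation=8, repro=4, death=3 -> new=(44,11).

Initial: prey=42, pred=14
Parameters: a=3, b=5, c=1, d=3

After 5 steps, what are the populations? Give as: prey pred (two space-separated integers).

Answer: 7 6

Derivation:
Step 1: prey: 42+12-29=25; pred: 14+5-4=15
Step 2: prey: 25+7-18=14; pred: 15+3-4=14
Step 3: prey: 14+4-9=9; pred: 14+1-4=11
Step 4: prey: 9+2-4=7; pred: 11+0-3=8
Step 5: prey: 7+2-2=7; pred: 8+0-2=6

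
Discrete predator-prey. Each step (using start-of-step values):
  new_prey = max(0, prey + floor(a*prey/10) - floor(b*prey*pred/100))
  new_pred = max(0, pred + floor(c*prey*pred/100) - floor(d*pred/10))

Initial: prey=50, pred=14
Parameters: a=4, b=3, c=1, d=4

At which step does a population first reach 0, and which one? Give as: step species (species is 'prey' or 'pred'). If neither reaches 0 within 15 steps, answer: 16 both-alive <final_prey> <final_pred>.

Answer: 16 both-alive 64 9

Derivation:
Step 1: prey: 50+20-21=49; pred: 14+7-5=16
Step 2: prey: 49+19-23=45; pred: 16+7-6=17
Step 3: prey: 45+18-22=41; pred: 17+7-6=18
Step 4: prey: 41+16-22=35; pred: 18+7-7=18
Step 5: prey: 35+14-18=31; pred: 18+6-7=17
Step 6: prey: 31+12-15=28; pred: 17+5-6=16
Step 7: prey: 28+11-13=26; pred: 16+4-6=14
Step 8: prey: 26+10-10=26; pred: 14+3-5=12
Step 9: prey: 26+10-9=27; pred: 12+3-4=11
Step 10: prey: 27+10-8=29; pred: 11+2-4=9
Step 11: prey: 29+11-7=33; pred: 9+2-3=8
Step 12: prey: 33+13-7=39; pred: 8+2-3=7
Step 13: prey: 39+15-8=46; pred: 7+2-2=7
Step 14: prey: 46+18-9=55; pred: 7+3-2=8
Step 15: prey: 55+22-13=64; pred: 8+4-3=9
No extinction within 15 steps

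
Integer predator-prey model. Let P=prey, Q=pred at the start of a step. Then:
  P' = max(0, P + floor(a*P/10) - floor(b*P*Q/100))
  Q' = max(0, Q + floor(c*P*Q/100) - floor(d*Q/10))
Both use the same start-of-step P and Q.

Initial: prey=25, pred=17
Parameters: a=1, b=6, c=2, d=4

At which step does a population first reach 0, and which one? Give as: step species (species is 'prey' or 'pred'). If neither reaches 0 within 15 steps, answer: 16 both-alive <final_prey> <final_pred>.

Answer: 2 prey

Derivation:
Step 1: prey: 25+2-25=2; pred: 17+8-6=19
Step 2: prey: 2+0-2=0; pred: 19+0-7=12
First extinction: prey at step 2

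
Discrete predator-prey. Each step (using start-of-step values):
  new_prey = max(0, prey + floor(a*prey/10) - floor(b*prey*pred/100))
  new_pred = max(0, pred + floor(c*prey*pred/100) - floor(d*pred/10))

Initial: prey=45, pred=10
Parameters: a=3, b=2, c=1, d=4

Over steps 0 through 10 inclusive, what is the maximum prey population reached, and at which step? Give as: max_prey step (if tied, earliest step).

Answer: 68 5

Derivation:
Step 1: prey: 45+13-9=49; pred: 10+4-4=10
Step 2: prey: 49+14-9=54; pred: 10+4-4=10
Step 3: prey: 54+16-10=60; pred: 10+5-4=11
Step 4: prey: 60+18-13=65; pred: 11+6-4=13
Step 5: prey: 65+19-16=68; pred: 13+8-5=16
Step 6: prey: 68+20-21=67; pred: 16+10-6=20
Step 7: prey: 67+20-26=61; pred: 20+13-8=25
Step 8: prey: 61+18-30=49; pred: 25+15-10=30
Step 9: prey: 49+14-29=34; pred: 30+14-12=32
Step 10: prey: 34+10-21=23; pred: 32+10-12=30
Max prey = 68 at step 5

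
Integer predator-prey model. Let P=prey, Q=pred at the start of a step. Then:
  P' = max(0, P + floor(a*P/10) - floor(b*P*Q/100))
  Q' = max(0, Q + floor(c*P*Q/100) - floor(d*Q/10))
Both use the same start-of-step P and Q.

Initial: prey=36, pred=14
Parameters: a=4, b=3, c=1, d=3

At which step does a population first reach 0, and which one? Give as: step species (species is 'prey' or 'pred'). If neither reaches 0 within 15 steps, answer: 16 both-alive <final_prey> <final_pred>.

Answer: 16 both-alive 38 9

Derivation:
Step 1: prey: 36+14-15=35; pred: 14+5-4=15
Step 2: prey: 35+14-15=34; pred: 15+5-4=16
Step 3: prey: 34+13-16=31; pred: 16+5-4=17
Step 4: prey: 31+12-15=28; pred: 17+5-5=17
Step 5: prey: 28+11-14=25; pred: 17+4-5=16
Step 6: prey: 25+10-12=23; pred: 16+4-4=16
Step 7: prey: 23+9-11=21; pred: 16+3-4=15
Step 8: prey: 21+8-9=20; pred: 15+3-4=14
Step 9: prey: 20+8-8=20; pred: 14+2-4=12
Step 10: prey: 20+8-7=21; pred: 12+2-3=11
Step 11: prey: 21+8-6=23; pred: 11+2-3=10
Step 12: prey: 23+9-6=26; pred: 10+2-3=9
Step 13: prey: 26+10-7=29; pred: 9+2-2=9
Step 14: prey: 29+11-7=33; pred: 9+2-2=9
Step 15: prey: 33+13-8=38; pred: 9+2-2=9
No extinction within 15 steps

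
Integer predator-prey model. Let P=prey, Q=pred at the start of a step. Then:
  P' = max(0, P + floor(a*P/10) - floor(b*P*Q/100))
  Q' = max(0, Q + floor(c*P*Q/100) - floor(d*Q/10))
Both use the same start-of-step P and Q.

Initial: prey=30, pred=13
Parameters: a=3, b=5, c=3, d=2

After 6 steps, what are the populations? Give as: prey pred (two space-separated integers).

Step 1: prey: 30+9-19=20; pred: 13+11-2=22
Step 2: prey: 20+6-22=4; pred: 22+13-4=31
Step 3: prey: 4+1-6=0; pred: 31+3-6=28
Step 4: prey: 0+0-0=0; pred: 28+0-5=23
Step 5: prey: 0+0-0=0; pred: 23+0-4=19
Step 6: prey: 0+0-0=0; pred: 19+0-3=16

Answer: 0 16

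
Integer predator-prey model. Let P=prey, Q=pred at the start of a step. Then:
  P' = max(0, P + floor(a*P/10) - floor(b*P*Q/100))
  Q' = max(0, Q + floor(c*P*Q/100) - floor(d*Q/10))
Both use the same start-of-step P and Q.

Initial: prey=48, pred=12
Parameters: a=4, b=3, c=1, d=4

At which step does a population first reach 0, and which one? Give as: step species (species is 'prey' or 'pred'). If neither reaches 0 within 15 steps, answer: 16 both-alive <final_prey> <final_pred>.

Answer: 16 both-alive 53 4

Derivation:
Step 1: prey: 48+19-17=50; pred: 12+5-4=13
Step 2: prey: 50+20-19=51; pred: 13+6-5=14
Step 3: prey: 51+20-21=50; pred: 14+7-5=16
Step 4: prey: 50+20-24=46; pred: 16+8-6=18
Step 5: prey: 46+18-24=40; pred: 18+8-7=19
Step 6: prey: 40+16-22=34; pred: 19+7-7=19
Step 7: prey: 34+13-19=28; pred: 19+6-7=18
Step 8: prey: 28+11-15=24; pred: 18+5-7=16
Step 9: prey: 24+9-11=22; pred: 16+3-6=13
Step 10: prey: 22+8-8=22; pred: 13+2-5=10
Step 11: prey: 22+8-6=24; pred: 10+2-4=8
Step 12: prey: 24+9-5=28; pred: 8+1-3=6
Step 13: prey: 28+11-5=34; pred: 6+1-2=5
Step 14: prey: 34+13-5=42; pred: 5+1-2=4
Step 15: prey: 42+16-5=53; pred: 4+1-1=4
No extinction within 15 steps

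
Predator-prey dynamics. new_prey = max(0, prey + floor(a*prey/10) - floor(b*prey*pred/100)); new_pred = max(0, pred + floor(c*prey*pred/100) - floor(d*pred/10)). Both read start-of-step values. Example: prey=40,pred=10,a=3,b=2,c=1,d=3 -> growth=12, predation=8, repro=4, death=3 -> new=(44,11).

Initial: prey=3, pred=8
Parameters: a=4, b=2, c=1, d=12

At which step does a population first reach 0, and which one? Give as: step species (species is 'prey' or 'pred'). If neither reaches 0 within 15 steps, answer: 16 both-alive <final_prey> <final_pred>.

Answer: 1 pred

Derivation:
Step 1: prey: 3+1-0=4; pred: 8+0-9=0
First extinction: pred at step 1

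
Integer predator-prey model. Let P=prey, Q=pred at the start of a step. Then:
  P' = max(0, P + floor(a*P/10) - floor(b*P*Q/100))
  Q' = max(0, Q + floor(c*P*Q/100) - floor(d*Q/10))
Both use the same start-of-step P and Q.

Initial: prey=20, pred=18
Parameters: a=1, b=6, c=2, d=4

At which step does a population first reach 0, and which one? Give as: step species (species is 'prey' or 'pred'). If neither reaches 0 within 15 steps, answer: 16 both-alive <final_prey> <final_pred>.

Answer: 2 prey

Derivation:
Step 1: prey: 20+2-21=1; pred: 18+7-7=18
Step 2: prey: 1+0-1=0; pred: 18+0-7=11
First extinction: prey at step 2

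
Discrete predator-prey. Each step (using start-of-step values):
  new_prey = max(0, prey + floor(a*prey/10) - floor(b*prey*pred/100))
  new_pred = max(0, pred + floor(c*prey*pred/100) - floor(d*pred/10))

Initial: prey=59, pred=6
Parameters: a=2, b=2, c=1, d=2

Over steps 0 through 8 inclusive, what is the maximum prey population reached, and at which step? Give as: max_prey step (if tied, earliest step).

Step 1: prey: 59+11-7=63; pred: 6+3-1=8
Step 2: prey: 63+12-10=65; pred: 8+5-1=12
Step 3: prey: 65+13-15=63; pred: 12+7-2=17
Step 4: prey: 63+12-21=54; pred: 17+10-3=24
Step 5: prey: 54+10-25=39; pred: 24+12-4=32
Step 6: prey: 39+7-24=22; pred: 32+12-6=38
Step 7: prey: 22+4-16=10; pred: 38+8-7=39
Step 8: prey: 10+2-7=5; pred: 39+3-7=35
Max prey = 65 at step 2

Answer: 65 2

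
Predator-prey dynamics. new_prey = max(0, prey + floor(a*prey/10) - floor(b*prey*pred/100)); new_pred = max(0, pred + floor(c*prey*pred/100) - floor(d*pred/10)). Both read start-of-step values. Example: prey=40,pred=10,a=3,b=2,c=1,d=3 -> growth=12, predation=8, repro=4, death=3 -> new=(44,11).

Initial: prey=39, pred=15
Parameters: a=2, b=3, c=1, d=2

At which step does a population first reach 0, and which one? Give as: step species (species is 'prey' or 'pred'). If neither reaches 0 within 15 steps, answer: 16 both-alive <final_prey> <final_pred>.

Step 1: prey: 39+7-17=29; pred: 15+5-3=17
Step 2: prey: 29+5-14=20; pred: 17+4-3=18
Step 3: prey: 20+4-10=14; pred: 18+3-3=18
Step 4: prey: 14+2-7=9; pred: 18+2-3=17
Step 5: prey: 9+1-4=6; pred: 17+1-3=15
Step 6: prey: 6+1-2=5; pred: 15+0-3=12
Step 7: prey: 5+1-1=5; pred: 12+0-2=10
Step 8: prey: 5+1-1=5; pred: 10+0-2=8
Step 9: prey: 5+1-1=5; pred: 8+0-1=7
Step 10: prey: 5+1-1=5; pred: 7+0-1=6
Step 11: prey: 5+1-0=6; pred: 6+0-1=5
Step 12: prey: 6+1-0=7; pred: 5+0-1=4
Step 13: prey: 7+1-0=8; pred: 4+0-0=4
Step 14: prey: 8+1-0=9; pred: 4+0-0=4
Step 15: prey: 9+1-1=9; pred: 4+0-0=4
No extinction within 15 steps

Answer: 16 both-alive 9 4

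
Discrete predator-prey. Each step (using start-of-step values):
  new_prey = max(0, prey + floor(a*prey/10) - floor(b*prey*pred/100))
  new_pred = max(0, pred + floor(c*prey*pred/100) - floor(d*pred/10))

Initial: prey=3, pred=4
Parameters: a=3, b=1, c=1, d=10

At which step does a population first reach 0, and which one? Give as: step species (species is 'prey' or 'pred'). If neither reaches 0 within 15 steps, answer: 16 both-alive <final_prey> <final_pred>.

Answer: 1 pred

Derivation:
Step 1: prey: 3+0-0=3; pred: 4+0-4=0
First extinction: pred at step 1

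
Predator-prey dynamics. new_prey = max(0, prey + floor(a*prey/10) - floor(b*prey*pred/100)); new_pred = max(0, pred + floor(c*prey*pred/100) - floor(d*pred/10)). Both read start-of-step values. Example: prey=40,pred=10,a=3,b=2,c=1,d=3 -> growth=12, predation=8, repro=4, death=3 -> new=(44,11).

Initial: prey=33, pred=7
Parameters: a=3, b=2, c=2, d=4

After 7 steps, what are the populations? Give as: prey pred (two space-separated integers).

Answer: 6 45

Derivation:
Step 1: prey: 33+9-4=38; pred: 7+4-2=9
Step 2: prey: 38+11-6=43; pred: 9+6-3=12
Step 3: prey: 43+12-10=45; pred: 12+10-4=18
Step 4: prey: 45+13-16=42; pred: 18+16-7=27
Step 5: prey: 42+12-22=32; pred: 27+22-10=39
Step 6: prey: 32+9-24=17; pred: 39+24-15=48
Step 7: prey: 17+5-16=6; pred: 48+16-19=45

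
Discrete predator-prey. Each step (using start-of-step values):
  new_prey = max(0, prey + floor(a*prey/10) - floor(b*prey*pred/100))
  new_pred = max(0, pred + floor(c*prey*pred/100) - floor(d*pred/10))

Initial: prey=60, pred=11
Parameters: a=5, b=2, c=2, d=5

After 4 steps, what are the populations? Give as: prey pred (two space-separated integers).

Step 1: prey: 60+30-13=77; pred: 11+13-5=19
Step 2: prey: 77+38-29=86; pred: 19+29-9=39
Step 3: prey: 86+43-67=62; pred: 39+67-19=87
Step 4: prey: 62+31-107=0; pred: 87+107-43=151

Answer: 0 151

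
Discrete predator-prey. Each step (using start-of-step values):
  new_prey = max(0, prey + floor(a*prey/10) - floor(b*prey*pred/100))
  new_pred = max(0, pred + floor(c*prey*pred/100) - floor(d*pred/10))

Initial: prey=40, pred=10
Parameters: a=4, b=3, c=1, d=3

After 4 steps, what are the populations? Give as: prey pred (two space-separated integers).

Step 1: prey: 40+16-12=44; pred: 10+4-3=11
Step 2: prey: 44+17-14=47; pred: 11+4-3=12
Step 3: prey: 47+18-16=49; pred: 12+5-3=14
Step 4: prey: 49+19-20=48; pred: 14+6-4=16

Answer: 48 16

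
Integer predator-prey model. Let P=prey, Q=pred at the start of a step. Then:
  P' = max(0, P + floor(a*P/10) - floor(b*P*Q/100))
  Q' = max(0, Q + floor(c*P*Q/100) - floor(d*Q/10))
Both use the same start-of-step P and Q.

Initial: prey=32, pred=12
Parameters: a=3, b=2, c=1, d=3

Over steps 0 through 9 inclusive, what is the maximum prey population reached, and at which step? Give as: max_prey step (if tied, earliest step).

Answer: 38 4

Derivation:
Step 1: prey: 32+9-7=34; pred: 12+3-3=12
Step 2: prey: 34+10-8=36; pred: 12+4-3=13
Step 3: prey: 36+10-9=37; pred: 13+4-3=14
Step 4: prey: 37+11-10=38; pred: 14+5-4=15
Step 5: prey: 38+11-11=38; pred: 15+5-4=16
Step 6: prey: 38+11-12=37; pred: 16+6-4=18
Step 7: prey: 37+11-13=35; pred: 18+6-5=19
Step 8: prey: 35+10-13=32; pred: 19+6-5=20
Step 9: prey: 32+9-12=29; pred: 20+6-6=20
Max prey = 38 at step 4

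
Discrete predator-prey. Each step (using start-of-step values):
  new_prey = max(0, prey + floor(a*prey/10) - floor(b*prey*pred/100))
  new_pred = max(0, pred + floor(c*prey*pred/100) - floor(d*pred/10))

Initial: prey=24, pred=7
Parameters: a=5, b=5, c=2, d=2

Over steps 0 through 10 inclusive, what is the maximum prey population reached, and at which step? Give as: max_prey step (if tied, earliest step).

Answer: 30 2

Derivation:
Step 1: prey: 24+12-8=28; pred: 7+3-1=9
Step 2: prey: 28+14-12=30; pred: 9+5-1=13
Step 3: prey: 30+15-19=26; pred: 13+7-2=18
Step 4: prey: 26+13-23=16; pred: 18+9-3=24
Step 5: prey: 16+8-19=5; pred: 24+7-4=27
Step 6: prey: 5+2-6=1; pred: 27+2-5=24
Step 7: prey: 1+0-1=0; pred: 24+0-4=20
Step 8: prey: 0+0-0=0; pred: 20+0-4=16
Step 9: prey: 0+0-0=0; pred: 16+0-3=13
Step 10: prey: 0+0-0=0; pred: 13+0-2=11
Max prey = 30 at step 2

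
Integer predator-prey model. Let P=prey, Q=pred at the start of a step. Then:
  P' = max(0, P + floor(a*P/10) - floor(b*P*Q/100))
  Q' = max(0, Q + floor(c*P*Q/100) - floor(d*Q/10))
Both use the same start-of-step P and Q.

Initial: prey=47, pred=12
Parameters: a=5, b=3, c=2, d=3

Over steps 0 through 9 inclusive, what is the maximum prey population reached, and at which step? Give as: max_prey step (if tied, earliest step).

Step 1: prey: 47+23-16=54; pred: 12+11-3=20
Step 2: prey: 54+27-32=49; pred: 20+21-6=35
Step 3: prey: 49+24-51=22; pred: 35+34-10=59
Step 4: prey: 22+11-38=0; pred: 59+25-17=67
Step 5: prey: 0+0-0=0; pred: 67+0-20=47
Step 6: prey: 0+0-0=0; pred: 47+0-14=33
Step 7: prey: 0+0-0=0; pred: 33+0-9=24
Step 8: prey: 0+0-0=0; pred: 24+0-7=17
Step 9: prey: 0+0-0=0; pred: 17+0-5=12
Max prey = 54 at step 1

Answer: 54 1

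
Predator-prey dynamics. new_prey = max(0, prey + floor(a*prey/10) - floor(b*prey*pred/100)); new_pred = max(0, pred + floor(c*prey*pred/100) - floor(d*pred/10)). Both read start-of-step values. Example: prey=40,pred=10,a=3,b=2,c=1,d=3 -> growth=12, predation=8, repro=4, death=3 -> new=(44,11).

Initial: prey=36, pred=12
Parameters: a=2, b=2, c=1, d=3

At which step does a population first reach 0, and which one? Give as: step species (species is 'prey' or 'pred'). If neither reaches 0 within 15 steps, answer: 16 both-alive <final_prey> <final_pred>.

Answer: 16 both-alive 23 6

Derivation:
Step 1: prey: 36+7-8=35; pred: 12+4-3=13
Step 2: prey: 35+7-9=33; pred: 13+4-3=14
Step 3: prey: 33+6-9=30; pred: 14+4-4=14
Step 4: prey: 30+6-8=28; pred: 14+4-4=14
Step 5: prey: 28+5-7=26; pred: 14+3-4=13
Step 6: prey: 26+5-6=25; pred: 13+3-3=13
Step 7: prey: 25+5-6=24; pred: 13+3-3=13
Step 8: prey: 24+4-6=22; pred: 13+3-3=13
Step 9: prey: 22+4-5=21; pred: 13+2-3=12
Step 10: prey: 21+4-5=20; pred: 12+2-3=11
Step 11: prey: 20+4-4=20; pred: 11+2-3=10
Step 12: prey: 20+4-4=20; pred: 10+2-3=9
Step 13: prey: 20+4-3=21; pred: 9+1-2=8
Step 14: prey: 21+4-3=22; pred: 8+1-2=7
Step 15: prey: 22+4-3=23; pred: 7+1-2=6
No extinction within 15 steps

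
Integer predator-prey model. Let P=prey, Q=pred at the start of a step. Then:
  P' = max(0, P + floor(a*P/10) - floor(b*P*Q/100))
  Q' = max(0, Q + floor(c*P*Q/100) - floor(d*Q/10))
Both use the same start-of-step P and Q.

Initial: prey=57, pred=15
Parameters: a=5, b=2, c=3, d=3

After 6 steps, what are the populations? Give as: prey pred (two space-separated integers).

Answer: 0 80

Derivation:
Step 1: prey: 57+28-17=68; pred: 15+25-4=36
Step 2: prey: 68+34-48=54; pred: 36+73-10=99
Step 3: prey: 54+27-106=0; pred: 99+160-29=230
Step 4: prey: 0+0-0=0; pred: 230+0-69=161
Step 5: prey: 0+0-0=0; pred: 161+0-48=113
Step 6: prey: 0+0-0=0; pred: 113+0-33=80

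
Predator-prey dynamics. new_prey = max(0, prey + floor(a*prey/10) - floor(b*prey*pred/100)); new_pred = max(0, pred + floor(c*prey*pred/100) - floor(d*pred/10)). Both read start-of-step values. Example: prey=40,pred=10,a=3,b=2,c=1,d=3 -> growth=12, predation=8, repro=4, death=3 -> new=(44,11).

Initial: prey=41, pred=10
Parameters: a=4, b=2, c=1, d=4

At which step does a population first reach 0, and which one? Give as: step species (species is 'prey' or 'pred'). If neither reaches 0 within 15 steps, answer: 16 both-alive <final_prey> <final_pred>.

Answer: 16 both-alive 1 4

Derivation:
Step 1: prey: 41+16-8=49; pred: 10+4-4=10
Step 2: prey: 49+19-9=59; pred: 10+4-4=10
Step 3: prey: 59+23-11=71; pred: 10+5-4=11
Step 4: prey: 71+28-15=84; pred: 11+7-4=14
Step 5: prey: 84+33-23=94; pred: 14+11-5=20
Step 6: prey: 94+37-37=94; pred: 20+18-8=30
Step 7: prey: 94+37-56=75; pred: 30+28-12=46
Step 8: prey: 75+30-69=36; pred: 46+34-18=62
Step 9: prey: 36+14-44=6; pred: 62+22-24=60
Step 10: prey: 6+2-7=1; pred: 60+3-24=39
Step 11: prey: 1+0-0=1; pred: 39+0-15=24
Step 12: prey: 1+0-0=1; pred: 24+0-9=15
Step 13: prey: 1+0-0=1; pred: 15+0-6=9
Step 14: prey: 1+0-0=1; pred: 9+0-3=6
Step 15: prey: 1+0-0=1; pred: 6+0-2=4
No extinction within 15 steps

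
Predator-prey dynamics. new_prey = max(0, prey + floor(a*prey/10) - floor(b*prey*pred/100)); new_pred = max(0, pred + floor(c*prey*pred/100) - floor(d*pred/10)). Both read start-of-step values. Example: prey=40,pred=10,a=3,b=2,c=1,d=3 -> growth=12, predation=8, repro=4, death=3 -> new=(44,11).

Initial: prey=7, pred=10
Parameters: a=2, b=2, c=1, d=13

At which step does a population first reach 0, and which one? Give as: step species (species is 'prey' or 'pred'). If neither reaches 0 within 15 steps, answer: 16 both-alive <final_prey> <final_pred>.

Step 1: prey: 7+1-1=7; pred: 10+0-13=0
First extinction: pred at step 1

Answer: 1 pred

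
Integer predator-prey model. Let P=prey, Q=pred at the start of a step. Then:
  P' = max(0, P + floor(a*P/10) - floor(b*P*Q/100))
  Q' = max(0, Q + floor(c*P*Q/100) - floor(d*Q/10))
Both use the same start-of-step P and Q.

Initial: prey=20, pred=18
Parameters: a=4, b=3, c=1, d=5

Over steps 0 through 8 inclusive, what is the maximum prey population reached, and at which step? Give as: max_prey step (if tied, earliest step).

Answer: 76 8

Derivation:
Step 1: prey: 20+8-10=18; pred: 18+3-9=12
Step 2: prey: 18+7-6=19; pred: 12+2-6=8
Step 3: prey: 19+7-4=22; pred: 8+1-4=5
Step 4: prey: 22+8-3=27; pred: 5+1-2=4
Step 5: prey: 27+10-3=34; pred: 4+1-2=3
Step 6: prey: 34+13-3=44; pred: 3+1-1=3
Step 7: prey: 44+17-3=58; pred: 3+1-1=3
Step 8: prey: 58+23-5=76; pred: 3+1-1=3
Max prey = 76 at step 8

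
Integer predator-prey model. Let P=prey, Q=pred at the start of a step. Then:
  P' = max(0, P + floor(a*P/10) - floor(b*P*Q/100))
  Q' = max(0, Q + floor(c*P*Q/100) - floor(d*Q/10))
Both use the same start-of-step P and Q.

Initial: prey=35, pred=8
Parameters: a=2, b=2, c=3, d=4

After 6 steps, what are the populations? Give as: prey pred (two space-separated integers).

Answer: 0 35

Derivation:
Step 1: prey: 35+7-5=37; pred: 8+8-3=13
Step 2: prey: 37+7-9=35; pred: 13+14-5=22
Step 3: prey: 35+7-15=27; pred: 22+23-8=37
Step 4: prey: 27+5-19=13; pred: 37+29-14=52
Step 5: prey: 13+2-13=2; pred: 52+20-20=52
Step 6: prey: 2+0-2=0; pred: 52+3-20=35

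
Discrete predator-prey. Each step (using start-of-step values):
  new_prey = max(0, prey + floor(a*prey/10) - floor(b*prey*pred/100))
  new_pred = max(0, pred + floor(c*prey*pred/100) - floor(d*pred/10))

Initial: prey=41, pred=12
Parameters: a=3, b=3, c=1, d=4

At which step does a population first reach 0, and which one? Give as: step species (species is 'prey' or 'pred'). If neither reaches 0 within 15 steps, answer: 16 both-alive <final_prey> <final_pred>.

Step 1: prey: 41+12-14=39; pred: 12+4-4=12
Step 2: prey: 39+11-14=36; pred: 12+4-4=12
Step 3: prey: 36+10-12=34; pred: 12+4-4=12
Step 4: prey: 34+10-12=32; pred: 12+4-4=12
Step 5: prey: 32+9-11=30; pred: 12+3-4=11
Step 6: prey: 30+9-9=30; pred: 11+3-4=10
Step 7: prey: 30+9-9=30; pred: 10+3-4=9
Step 8: prey: 30+9-8=31; pred: 9+2-3=8
Step 9: prey: 31+9-7=33; pred: 8+2-3=7
Step 10: prey: 33+9-6=36; pred: 7+2-2=7
Step 11: prey: 36+10-7=39; pred: 7+2-2=7
Step 12: prey: 39+11-8=42; pred: 7+2-2=7
Step 13: prey: 42+12-8=46; pred: 7+2-2=7
Step 14: prey: 46+13-9=50; pred: 7+3-2=8
Step 15: prey: 50+15-12=53; pred: 8+4-3=9
No extinction within 15 steps

Answer: 16 both-alive 53 9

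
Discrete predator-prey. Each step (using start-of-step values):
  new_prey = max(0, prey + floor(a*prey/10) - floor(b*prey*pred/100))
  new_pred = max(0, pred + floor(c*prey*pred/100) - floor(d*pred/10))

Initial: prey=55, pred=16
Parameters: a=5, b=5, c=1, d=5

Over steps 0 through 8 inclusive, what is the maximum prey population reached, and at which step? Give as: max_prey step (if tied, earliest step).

Step 1: prey: 55+27-44=38; pred: 16+8-8=16
Step 2: prey: 38+19-30=27; pred: 16+6-8=14
Step 3: prey: 27+13-18=22; pred: 14+3-7=10
Step 4: prey: 22+11-11=22; pred: 10+2-5=7
Step 5: prey: 22+11-7=26; pred: 7+1-3=5
Step 6: prey: 26+13-6=33; pred: 5+1-2=4
Step 7: prey: 33+16-6=43; pred: 4+1-2=3
Step 8: prey: 43+21-6=58; pred: 3+1-1=3
Max prey = 58 at step 8

Answer: 58 8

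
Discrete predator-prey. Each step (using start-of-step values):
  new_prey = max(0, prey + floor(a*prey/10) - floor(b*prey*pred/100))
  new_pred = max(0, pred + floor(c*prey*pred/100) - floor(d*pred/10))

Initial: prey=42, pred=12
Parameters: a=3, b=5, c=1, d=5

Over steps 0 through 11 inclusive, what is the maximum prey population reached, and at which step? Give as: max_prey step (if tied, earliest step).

Answer: 76 11

Derivation:
Step 1: prey: 42+12-25=29; pred: 12+5-6=11
Step 2: prey: 29+8-15=22; pred: 11+3-5=9
Step 3: prey: 22+6-9=19; pred: 9+1-4=6
Step 4: prey: 19+5-5=19; pred: 6+1-3=4
Step 5: prey: 19+5-3=21; pred: 4+0-2=2
Step 6: prey: 21+6-2=25; pred: 2+0-1=1
Step 7: prey: 25+7-1=31; pred: 1+0-0=1
Step 8: prey: 31+9-1=39; pred: 1+0-0=1
Step 9: prey: 39+11-1=49; pred: 1+0-0=1
Step 10: prey: 49+14-2=61; pred: 1+0-0=1
Step 11: prey: 61+18-3=76; pred: 1+0-0=1
Max prey = 76 at step 11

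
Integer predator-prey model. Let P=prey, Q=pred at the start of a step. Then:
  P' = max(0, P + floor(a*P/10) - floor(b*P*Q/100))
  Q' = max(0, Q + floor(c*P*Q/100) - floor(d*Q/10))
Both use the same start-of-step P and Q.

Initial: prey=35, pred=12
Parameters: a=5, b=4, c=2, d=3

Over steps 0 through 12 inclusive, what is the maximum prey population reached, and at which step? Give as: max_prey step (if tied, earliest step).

Answer: 36 1

Derivation:
Step 1: prey: 35+17-16=36; pred: 12+8-3=17
Step 2: prey: 36+18-24=30; pred: 17+12-5=24
Step 3: prey: 30+15-28=17; pred: 24+14-7=31
Step 4: prey: 17+8-21=4; pred: 31+10-9=32
Step 5: prey: 4+2-5=1; pred: 32+2-9=25
Step 6: prey: 1+0-1=0; pred: 25+0-7=18
Step 7: prey: 0+0-0=0; pred: 18+0-5=13
Step 8: prey: 0+0-0=0; pred: 13+0-3=10
Step 9: prey: 0+0-0=0; pred: 10+0-3=7
Step 10: prey: 0+0-0=0; pred: 7+0-2=5
Step 11: prey: 0+0-0=0; pred: 5+0-1=4
Step 12: prey: 0+0-0=0; pred: 4+0-1=3
Max prey = 36 at step 1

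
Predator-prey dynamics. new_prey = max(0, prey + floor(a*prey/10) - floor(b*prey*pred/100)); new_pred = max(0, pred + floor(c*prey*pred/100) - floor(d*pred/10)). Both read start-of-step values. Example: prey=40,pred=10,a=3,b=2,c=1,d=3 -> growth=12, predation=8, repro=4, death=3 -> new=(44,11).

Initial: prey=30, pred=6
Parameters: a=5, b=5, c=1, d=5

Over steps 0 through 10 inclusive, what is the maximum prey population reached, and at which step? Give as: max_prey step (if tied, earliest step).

Answer: 179 7

Derivation:
Step 1: prey: 30+15-9=36; pred: 6+1-3=4
Step 2: prey: 36+18-7=47; pred: 4+1-2=3
Step 3: prey: 47+23-7=63; pred: 3+1-1=3
Step 4: prey: 63+31-9=85; pred: 3+1-1=3
Step 5: prey: 85+42-12=115; pred: 3+2-1=4
Step 6: prey: 115+57-23=149; pred: 4+4-2=6
Step 7: prey: 149+74-44=179; pred: 6+8-3=11
Step 8: prey: 179+89-98=170; pred: 11+19-5=25
Step 9: prey: 170+85-212=43; pred: 25+42-12=55
Step 10: prey: 43+21-118=0; pred: 55+23-27=51
Max prey = 179 at step 7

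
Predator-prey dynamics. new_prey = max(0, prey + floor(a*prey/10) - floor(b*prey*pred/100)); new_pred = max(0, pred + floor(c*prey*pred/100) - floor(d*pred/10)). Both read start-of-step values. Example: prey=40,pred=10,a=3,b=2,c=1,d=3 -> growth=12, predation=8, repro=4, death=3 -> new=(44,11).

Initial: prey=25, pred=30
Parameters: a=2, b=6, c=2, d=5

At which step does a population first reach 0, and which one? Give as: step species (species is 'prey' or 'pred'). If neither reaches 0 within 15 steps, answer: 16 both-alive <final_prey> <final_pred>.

Answer: 1 prey

Derivation:
Step 1: prey: 25+5-45=0; pred: 30+15-15=30
First extinction: prey at step 1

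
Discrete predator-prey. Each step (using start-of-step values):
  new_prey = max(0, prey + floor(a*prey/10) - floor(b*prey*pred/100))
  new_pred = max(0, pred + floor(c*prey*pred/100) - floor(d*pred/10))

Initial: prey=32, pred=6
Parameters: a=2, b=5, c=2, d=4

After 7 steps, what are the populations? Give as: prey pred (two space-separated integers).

Step 1: prey: 32+6-9=29; pred: 6+3-2=7
Step 2: prey: 29+5-10=24; pred: 7+4-2=9
Step 3: prey: 24+4-10=18; pred: 9+4-3=10
Step 4: prey: 18+3-9=12; pred: 10+3-4=9
Step 5: prey: 12+2-5=9; pred: 9+2-3=8
Step 6: prey: 9+1-3=7; pred: 8+1-3=6
Step 7: prey: 7+1-2=6; pred: 6+0-2=4

Answer: 6 4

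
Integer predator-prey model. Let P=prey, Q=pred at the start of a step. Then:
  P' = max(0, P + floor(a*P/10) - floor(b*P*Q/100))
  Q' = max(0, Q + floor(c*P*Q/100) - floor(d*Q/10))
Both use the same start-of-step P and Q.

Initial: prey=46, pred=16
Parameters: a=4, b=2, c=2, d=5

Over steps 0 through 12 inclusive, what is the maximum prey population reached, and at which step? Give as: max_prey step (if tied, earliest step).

Step 1: prey: 46+18-14=50; pred: 16+14-8=22
Step 2: prey: 50+20-22=48; pred: 22+22-11=33
Step 3: prey: 48+19-31=36; pred: 33+31-16=48
Step 4: prey: 36+14-34=16; pred: 48+34-24=58
Step 5: prey: 16+6-18=4; pred: 58+18-29=47
Step 6: prey: 4+1-3=2; pred: 47+3-23=27
Step 7: prey: 2+0-1=1; pred: 27+1-13=15
Step 8: prey: 1+0-0=1; pred: 15+0-7=8
Step 9: prey: 1+0-0=1; pred: 8+0-4=4
Step 10: prey: 1+0-0=1; pred: 4+0-2=2
Step 11: prey: 1+0-0=1; pred: 2+0-1=1
Step 12: prey: 1+0-0=1; pred: 1+0-0=1
Max prey = 50 at step 1

Answer: 50 1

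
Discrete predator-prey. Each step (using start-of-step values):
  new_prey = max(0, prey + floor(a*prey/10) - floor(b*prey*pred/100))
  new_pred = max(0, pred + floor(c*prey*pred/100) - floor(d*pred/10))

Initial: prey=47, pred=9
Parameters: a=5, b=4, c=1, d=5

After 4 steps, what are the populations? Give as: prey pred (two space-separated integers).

Answer: 78 12

Derivation:
Step 1: prey: 47+23-16=54; pred: 9+4-4=9
Step 2: prey: 54+27-19=62; pred: 9+4-4=9
Step 3: prey: 62+31-22=71; pred: 9+5-4=10
Step 4: prey: 71+35-28=78; pred: 10+7-5=12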